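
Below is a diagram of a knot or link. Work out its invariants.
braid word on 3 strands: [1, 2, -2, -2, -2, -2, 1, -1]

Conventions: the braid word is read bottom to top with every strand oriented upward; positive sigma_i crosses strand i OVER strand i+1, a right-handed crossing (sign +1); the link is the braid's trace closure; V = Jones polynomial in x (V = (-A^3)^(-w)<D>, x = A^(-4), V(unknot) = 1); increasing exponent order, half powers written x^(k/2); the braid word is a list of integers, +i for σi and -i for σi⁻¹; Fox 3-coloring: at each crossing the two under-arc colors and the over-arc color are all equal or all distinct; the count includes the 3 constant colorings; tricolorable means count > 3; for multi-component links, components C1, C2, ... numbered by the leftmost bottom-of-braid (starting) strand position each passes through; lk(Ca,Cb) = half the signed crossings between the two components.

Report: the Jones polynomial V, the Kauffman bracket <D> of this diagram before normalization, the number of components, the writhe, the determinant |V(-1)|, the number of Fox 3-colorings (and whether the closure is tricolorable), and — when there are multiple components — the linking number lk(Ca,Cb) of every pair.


V = -x^-4 + x^-3 + x^-1
<D> = A^-2 + A^6 - A^10 (w = -2)
1 component over 8 crossings, w = -2
9 Fox colorings among 3^8, |V(-1)| = 3: tricolorable
why: |V(-1)| = 3: so tricolorable, since 3 divides 3


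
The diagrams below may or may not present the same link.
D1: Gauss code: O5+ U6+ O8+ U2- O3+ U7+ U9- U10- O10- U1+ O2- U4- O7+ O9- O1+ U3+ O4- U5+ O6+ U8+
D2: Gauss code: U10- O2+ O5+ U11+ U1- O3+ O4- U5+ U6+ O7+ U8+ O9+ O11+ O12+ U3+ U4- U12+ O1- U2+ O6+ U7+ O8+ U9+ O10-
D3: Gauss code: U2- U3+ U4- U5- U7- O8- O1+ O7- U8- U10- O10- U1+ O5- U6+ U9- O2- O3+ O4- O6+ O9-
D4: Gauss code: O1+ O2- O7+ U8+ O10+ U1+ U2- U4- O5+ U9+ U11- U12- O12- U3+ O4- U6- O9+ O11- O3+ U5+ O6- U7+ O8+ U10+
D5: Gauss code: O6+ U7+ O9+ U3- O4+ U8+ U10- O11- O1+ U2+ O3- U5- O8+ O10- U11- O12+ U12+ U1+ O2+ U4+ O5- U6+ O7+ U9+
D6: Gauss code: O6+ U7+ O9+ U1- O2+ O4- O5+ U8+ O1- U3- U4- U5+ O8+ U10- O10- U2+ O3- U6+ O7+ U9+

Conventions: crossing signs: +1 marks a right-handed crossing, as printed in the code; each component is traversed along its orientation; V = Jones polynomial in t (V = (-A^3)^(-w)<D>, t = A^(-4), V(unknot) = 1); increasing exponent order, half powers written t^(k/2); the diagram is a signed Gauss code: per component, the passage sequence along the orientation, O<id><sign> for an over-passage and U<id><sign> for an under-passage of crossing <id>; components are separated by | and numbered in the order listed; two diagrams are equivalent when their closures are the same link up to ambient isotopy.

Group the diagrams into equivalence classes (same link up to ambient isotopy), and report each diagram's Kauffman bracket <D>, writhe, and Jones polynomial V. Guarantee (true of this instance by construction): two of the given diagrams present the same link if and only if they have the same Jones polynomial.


equivalence classes: {D1, D4, D5, D6} | {D2} | {D3}
D1 (bracket -A^-18 + 2A^-14 - 2A^-10 + 3A^-6 - 3A^-2 + 2A^2 - A^6 + A^10; 10 crossings at w = +2): V = t^-1 - 1 + 2t - 3t^2 + 3t^3 - 2t^4 + 2t^5 - t^6
V(D2) = t^2 + t^4 - t^5 + t^6 - t^7  (w +6, c 12, <D> = -A^-10 + A^-6 - A^-2 + A^2 + A^10)
V(D3) = 1  (w -4, c 10, <D> = A^-12)
D4 (bracket -A^-18 + 2A^-14 - 2A^-10 + 3A^-6 - 3A^-2 + 2A^2 - A^6 + A^10; 12 crossings at w = +2): V = t^-1 - 1 + 2t - 3t^2 + 3t^3 - 2t^4 + 2t^5 - t^6
D5 (bracket -A^-12 + 2A^-8 - 2A^-4 + 3 - 3A^4 + 2A^8 - A^12 + A^16; 12 crossings at w = +4): V = t^-1 - 1 + 2t - 3t^2 + 3t^3 - 2t^4 + 2t^5 - t^6
V(D6) = t^-1 - 1 + 2t - 3t^2 + 3t^3 - 2t^4 + 2t^5 - t^6  [10 crossings, <D> = -A^-18 + 2A^-14 - 2A^-10 + 3A^-6 - 3A^-2 + 2A^2 - A^6 + A^10, w = +2]
key observation: 3 values of V(t) split the 6 diagrams


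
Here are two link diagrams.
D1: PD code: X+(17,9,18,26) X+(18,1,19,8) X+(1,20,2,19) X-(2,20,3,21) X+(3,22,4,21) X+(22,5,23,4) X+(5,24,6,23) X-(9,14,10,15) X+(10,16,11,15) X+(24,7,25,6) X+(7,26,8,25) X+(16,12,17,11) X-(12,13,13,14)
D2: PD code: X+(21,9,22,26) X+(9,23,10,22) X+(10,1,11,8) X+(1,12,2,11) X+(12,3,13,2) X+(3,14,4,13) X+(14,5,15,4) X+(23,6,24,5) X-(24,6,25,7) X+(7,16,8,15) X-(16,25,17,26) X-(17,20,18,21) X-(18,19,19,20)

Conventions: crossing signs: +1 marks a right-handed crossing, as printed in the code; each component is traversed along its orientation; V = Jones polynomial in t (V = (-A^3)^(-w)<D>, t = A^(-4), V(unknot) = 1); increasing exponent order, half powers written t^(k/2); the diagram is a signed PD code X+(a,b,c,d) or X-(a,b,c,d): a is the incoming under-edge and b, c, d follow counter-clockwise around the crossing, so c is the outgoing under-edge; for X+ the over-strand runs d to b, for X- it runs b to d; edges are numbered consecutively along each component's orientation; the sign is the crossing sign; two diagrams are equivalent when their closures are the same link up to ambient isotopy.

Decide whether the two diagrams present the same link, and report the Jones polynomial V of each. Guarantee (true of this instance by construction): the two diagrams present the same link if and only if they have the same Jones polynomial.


same link: yes
V(D1) = -t^(5/2) - t^(9/2) + t^(11/2) - t^(13/2) + t^(15/2) - t^(17/2)  [13 crossings, <D> = A^-13 - A^-9 + A^-5 - A^-1 + A^3 + A^11, w = +7]
V(D2) = -t^(5/2) - t^(9/2) + t^(11/2) - t^(13/2) + t^(15/2) - t^(17/2)  [13 crossings, <D> = A^-19 - A^-15 + A^-11 - A^-7 + A^-3 + A^5, w = +5]
insight: from 13 to 13 crossings by R-moves: one link, two diagrams


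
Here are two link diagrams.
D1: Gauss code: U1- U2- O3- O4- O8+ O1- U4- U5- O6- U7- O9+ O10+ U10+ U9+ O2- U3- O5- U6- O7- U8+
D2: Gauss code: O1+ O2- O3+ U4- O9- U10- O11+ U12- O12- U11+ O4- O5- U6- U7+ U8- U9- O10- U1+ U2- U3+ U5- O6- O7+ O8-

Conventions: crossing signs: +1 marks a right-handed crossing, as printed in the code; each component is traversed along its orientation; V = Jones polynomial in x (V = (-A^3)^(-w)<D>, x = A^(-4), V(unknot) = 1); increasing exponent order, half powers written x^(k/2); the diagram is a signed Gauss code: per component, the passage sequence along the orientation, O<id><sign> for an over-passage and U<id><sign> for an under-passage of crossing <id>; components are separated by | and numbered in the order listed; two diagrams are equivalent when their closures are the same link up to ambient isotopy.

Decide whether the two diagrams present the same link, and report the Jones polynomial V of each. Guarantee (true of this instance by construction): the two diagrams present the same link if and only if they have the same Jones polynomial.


equivalent: no
V(D1) = -x^-7 + x^-6 - x^-5 + x^-4 + x^-2  (w -4, c 10, <D> = A^-4 + A^4 - A^8 + A^12 - A^16)
V(D2) = -x^-6 + x^-5 - x^-4 + 2x^-3 - x^-2 + x^-1  [12 crossings, <D> = A^-8 - A^-4 + 2 - A^4 + A^8 - A^12, w = -4]
key observation: V(x) takes 2 values over 2 diagrams, fixing the grouping


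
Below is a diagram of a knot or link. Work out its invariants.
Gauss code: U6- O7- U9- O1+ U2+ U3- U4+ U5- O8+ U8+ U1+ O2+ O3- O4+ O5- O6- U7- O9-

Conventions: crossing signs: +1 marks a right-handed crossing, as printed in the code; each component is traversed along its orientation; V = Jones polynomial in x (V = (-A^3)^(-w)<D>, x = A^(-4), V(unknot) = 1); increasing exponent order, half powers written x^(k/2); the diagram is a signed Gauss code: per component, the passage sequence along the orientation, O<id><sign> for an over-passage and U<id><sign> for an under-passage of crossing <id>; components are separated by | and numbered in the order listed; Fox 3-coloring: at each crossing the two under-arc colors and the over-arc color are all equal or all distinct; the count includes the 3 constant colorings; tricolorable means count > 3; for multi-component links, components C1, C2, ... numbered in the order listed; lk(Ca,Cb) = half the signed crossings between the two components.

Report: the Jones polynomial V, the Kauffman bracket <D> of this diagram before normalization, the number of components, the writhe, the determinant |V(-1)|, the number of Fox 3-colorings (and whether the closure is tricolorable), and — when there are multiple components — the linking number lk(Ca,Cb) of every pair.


Jones polynomial: V(x) = -x^-4 + x^-3 + x^-1
<D> = -A - A^9 + A^13; writhe -1
components 1, writhe -1 (9 crossings)
3-colorings: 9 of 3^9, det 3 — tricolorable
note: V spans 3 powers of x: at least 3 crossings in any diagram


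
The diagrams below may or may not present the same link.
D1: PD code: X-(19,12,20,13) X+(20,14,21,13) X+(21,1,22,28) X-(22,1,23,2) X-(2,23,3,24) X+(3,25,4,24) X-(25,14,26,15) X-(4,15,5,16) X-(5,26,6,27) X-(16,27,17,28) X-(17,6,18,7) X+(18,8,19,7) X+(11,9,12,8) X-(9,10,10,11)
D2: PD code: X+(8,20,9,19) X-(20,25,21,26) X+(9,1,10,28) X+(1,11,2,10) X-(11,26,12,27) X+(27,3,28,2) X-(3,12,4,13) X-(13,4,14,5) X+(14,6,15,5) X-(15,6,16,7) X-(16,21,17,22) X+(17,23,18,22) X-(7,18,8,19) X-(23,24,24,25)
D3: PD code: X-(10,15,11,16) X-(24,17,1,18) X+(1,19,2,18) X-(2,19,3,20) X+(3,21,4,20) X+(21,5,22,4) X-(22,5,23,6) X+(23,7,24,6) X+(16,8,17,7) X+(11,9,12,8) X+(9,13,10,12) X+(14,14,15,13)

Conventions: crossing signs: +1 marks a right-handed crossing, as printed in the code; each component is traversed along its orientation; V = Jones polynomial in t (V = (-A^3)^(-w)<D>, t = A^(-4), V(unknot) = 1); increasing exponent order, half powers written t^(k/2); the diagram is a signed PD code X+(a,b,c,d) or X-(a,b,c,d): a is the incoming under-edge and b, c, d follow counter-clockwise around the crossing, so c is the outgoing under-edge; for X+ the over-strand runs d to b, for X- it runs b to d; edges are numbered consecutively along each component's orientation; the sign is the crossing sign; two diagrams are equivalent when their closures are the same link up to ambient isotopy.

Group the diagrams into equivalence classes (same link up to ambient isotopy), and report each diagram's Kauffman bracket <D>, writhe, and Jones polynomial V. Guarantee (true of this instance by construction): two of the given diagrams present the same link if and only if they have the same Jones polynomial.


grouping into links: {D1} | {D2} | {D3}
V(D1) = -t^-4 + t^-3 + t^-1  (w -4, c 14, <D> = A^-8 + 1 - A^4)
D2 (bracket -A^-18 + 2A^-14 - 2A^-10 + 3A^-6 - 2A^-2 + 2A^2 - A^6; 14 crossings at w = -2): V = -t^-3 + 2t^-2 - 2t^-1 + 3 - 2t + 2t^2 - t^3
V(D3) = 1  [12 crossings, <D> = A^12, w = +4]
why: 3 values of V(t) split the 3 diagrams


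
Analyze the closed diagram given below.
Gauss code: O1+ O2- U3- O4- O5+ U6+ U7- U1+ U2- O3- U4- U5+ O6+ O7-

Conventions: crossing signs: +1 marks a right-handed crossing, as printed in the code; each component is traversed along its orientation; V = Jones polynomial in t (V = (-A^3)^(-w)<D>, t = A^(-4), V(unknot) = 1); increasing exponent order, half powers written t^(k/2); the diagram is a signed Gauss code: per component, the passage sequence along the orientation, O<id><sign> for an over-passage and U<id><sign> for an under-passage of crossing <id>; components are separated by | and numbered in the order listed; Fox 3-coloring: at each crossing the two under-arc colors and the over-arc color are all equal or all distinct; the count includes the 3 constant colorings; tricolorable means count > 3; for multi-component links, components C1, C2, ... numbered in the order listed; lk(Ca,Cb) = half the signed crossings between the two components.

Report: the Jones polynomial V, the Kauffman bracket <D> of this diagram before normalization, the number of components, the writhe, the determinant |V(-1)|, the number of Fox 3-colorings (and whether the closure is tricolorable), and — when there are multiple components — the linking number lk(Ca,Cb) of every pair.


V(t) = 1
bracket: -A^-3, w = -1
1 component, writhe -1, over 7 crossings
det 1, colorings 3 of 3^7 — not tricolorable
observation: det 1 = |V(-1)|; not divisible by 3, so not tricolorable


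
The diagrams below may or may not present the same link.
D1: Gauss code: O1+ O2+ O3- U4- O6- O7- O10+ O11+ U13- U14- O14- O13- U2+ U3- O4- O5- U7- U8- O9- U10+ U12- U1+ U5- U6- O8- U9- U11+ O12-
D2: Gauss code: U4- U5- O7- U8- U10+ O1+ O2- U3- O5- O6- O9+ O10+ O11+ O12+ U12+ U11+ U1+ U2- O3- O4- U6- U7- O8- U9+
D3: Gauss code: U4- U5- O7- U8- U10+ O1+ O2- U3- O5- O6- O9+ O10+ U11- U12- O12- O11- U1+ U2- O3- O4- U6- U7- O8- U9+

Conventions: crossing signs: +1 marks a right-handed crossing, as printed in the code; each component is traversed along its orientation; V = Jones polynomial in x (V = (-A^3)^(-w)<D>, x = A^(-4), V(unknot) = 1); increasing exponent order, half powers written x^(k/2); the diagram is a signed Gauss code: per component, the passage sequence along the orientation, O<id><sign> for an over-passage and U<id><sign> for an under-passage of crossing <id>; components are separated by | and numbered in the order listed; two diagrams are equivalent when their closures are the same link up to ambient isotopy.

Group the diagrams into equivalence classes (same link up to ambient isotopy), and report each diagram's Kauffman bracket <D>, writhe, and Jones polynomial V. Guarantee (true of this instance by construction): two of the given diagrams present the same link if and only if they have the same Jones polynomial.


grouping into links: {D1, D2, D3}
V(D1) = -x^-4 + x^-3 + x^-1  (w -6, c 14, <D> = A^-14 + A^-6 - A^-2)
D2 (bracket A^-2 + A^6 - A^10; 12 crossings at w = -2): V = -x^-4 + x^-3 + x^-1
D3 (bracket A^-14 + A^-6 - A^-2; 12 crossings at w = -6): V = -x^-4 + x^-3 + x^-1
why: one V(x) for all 3 diagrams — one class (guaranteed)


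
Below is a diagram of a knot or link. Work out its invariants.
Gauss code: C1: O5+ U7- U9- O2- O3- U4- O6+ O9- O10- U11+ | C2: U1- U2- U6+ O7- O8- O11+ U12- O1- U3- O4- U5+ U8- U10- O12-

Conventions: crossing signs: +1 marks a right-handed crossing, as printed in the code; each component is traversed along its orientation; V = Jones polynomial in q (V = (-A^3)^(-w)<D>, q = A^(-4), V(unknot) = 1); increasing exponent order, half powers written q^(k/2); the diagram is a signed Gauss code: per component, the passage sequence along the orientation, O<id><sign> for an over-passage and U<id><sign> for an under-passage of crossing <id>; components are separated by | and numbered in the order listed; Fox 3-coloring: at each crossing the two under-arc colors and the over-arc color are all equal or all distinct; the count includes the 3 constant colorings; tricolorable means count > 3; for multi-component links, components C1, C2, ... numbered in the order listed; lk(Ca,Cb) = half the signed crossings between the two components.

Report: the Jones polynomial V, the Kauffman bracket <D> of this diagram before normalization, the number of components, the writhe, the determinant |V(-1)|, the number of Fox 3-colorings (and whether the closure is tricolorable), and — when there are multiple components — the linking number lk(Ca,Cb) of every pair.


V(q) = q^(-13/2) - q^(-11/2) + q^(-9/2) - 2q^(-7/2) - q^(-3/2)
bracket: -A^-12 - 2A^-4 + 1 - A^4 + A^8, w = -6
2 components, writhe -6, over 12 crossings
lk(C1,C2) = -1
det 6, colorings 9 of 3^12 — tricolorable
observation: w = -6 (over 12 crossings) is diagram-only; (-A^3)^(6) removes it from V


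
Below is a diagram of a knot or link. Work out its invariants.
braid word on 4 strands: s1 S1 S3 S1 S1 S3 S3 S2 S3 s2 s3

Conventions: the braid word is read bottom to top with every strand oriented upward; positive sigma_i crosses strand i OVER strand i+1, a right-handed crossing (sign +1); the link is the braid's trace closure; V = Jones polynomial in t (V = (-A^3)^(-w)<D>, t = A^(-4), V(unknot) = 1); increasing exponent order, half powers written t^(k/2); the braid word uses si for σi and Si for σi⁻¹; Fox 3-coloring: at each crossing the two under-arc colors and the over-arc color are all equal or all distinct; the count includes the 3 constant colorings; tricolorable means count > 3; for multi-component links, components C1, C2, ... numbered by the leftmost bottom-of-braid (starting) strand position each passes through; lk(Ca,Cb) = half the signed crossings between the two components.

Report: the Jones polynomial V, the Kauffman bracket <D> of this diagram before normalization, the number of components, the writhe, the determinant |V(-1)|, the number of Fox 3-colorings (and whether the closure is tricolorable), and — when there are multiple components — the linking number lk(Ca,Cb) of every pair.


V(t) = t^-5 + 2t^-3 + t^-1
bracket: -A^-11 - 2A^-3 - A^5, w = -5
3 components, writhe -5, over 11 crossings
lk(C1,C2) = -1
linking number lk(C1,C3) = 0
lk(C2,C3): -1
det 4, colorings 3 of 3^11 — not tricolorable
observation: the 3 component pairs carry total linking -2


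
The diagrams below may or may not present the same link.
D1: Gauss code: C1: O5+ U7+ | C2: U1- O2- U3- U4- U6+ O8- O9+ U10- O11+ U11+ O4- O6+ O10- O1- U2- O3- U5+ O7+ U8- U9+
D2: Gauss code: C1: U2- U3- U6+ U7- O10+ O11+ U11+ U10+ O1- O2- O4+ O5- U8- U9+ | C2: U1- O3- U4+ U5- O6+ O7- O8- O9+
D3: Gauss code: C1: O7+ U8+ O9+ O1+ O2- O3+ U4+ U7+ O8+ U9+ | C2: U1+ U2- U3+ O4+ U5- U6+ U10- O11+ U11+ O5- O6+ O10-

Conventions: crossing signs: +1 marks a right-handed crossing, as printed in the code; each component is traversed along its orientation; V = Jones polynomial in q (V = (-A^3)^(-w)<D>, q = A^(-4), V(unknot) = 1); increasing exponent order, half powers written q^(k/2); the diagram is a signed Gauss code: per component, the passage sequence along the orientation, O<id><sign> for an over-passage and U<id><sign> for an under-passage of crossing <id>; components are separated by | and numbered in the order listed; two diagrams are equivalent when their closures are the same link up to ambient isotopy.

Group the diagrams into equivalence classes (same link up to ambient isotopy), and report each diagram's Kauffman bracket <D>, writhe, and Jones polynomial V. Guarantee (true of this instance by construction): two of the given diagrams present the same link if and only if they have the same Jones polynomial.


equivalence classes: {D1} | {D2} | {D3}
D1 (bracket A^-9 + 2A^-1 - A^3 + A^7 - A^11; 11 crossings at w = -1): V = q^(-7/2) - q^(-5/2) + q^(-3/2) - 2q^(-1/2) - q^(3/2)
V(D2) = -q^(-5/2) - q^(-1/2)  [11 crossings, <D> = A^-1 + A^7, w = -1]
V(D3) = -q^(3/2) - 2q^(7/2) + q^(9/2) - q^(11/2) + q^(13/2)  [11 crossings, <D> = -A^-11 + A^-7 - A^-3 + 2A + A^9, w = +5]
key observation: comparing 3 Jones polynomials yields 3 groups


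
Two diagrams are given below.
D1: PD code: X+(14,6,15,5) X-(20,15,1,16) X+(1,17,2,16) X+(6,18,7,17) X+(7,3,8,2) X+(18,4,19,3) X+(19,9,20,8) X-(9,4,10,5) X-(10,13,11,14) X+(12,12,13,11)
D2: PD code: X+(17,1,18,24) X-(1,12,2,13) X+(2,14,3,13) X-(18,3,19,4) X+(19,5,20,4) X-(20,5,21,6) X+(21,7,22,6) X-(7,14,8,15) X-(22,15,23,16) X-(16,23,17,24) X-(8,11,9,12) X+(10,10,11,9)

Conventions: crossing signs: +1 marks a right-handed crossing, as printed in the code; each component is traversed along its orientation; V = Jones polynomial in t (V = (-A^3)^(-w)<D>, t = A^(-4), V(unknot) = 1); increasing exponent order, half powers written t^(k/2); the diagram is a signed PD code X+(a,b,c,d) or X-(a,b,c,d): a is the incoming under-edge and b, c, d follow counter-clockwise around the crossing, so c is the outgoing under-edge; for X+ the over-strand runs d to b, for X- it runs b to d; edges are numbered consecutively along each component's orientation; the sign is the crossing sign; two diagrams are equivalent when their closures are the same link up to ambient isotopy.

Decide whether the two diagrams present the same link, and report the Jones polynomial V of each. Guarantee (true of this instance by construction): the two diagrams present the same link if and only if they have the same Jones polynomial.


same link: no
V(D1) = t + t^3 - t^4  [10 crossings, <D> = -A^-4 + 1 + A^8, w = +4]
D2 (bracket A^-6; 12 crossings at w = -2): V = 1
note: 2 values of V(t) split the 2 diagrams


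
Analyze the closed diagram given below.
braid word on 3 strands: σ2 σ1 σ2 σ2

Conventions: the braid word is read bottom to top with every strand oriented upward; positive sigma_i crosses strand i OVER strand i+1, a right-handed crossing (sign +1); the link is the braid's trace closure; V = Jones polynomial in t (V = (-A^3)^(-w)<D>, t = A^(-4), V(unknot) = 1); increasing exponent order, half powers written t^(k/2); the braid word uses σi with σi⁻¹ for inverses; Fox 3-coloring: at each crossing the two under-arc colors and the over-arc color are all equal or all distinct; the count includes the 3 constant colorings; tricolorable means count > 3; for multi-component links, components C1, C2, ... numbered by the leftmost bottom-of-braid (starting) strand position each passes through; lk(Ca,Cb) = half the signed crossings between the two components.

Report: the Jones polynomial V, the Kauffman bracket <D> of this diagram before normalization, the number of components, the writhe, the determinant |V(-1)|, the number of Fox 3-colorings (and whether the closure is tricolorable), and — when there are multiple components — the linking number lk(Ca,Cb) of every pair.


Jones polynomial: V(t) = t + t^3 - t^4
<D> = -A^-4 + 1 + A^8; writhe +4
components 1, writhe +4 (4 crossings)
3-colorings: 9 of 3^4, det 3 — tricolorable
note: the span of V is 3, forcing >= 3 crossings in any diagram


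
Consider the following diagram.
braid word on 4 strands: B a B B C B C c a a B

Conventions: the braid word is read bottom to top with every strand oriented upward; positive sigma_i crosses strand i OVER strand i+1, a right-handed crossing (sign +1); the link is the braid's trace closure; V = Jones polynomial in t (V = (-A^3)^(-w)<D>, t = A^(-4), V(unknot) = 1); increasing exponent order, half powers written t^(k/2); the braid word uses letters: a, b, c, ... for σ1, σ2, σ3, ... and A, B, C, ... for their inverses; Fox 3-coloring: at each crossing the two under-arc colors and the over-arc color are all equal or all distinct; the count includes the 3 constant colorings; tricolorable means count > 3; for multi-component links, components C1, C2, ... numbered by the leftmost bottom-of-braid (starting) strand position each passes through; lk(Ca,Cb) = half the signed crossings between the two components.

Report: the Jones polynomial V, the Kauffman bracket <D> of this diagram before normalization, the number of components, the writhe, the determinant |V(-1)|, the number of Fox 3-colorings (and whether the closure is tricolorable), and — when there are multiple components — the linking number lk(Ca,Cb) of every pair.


V(t) = -t^-6 + 2t^-5 - 4t^-4 + 5t^-3 - 4t^-2 + 5t^-1 - 3 + 2t - t^2
bracket: A^-17 - 2A^-13 + 3A^-9 - 5A^-5 + 4A^-1 - 5A^3 + 4A^7 - 2A^11 + A^15, w = -3
1 component, writhe -3, over 11 crossings
det 27, colorings 9 of 3^11 — tricolorable
observation: w = -3 shifts under R1 moves; the (-A^3)^(3) factor cancels that in V


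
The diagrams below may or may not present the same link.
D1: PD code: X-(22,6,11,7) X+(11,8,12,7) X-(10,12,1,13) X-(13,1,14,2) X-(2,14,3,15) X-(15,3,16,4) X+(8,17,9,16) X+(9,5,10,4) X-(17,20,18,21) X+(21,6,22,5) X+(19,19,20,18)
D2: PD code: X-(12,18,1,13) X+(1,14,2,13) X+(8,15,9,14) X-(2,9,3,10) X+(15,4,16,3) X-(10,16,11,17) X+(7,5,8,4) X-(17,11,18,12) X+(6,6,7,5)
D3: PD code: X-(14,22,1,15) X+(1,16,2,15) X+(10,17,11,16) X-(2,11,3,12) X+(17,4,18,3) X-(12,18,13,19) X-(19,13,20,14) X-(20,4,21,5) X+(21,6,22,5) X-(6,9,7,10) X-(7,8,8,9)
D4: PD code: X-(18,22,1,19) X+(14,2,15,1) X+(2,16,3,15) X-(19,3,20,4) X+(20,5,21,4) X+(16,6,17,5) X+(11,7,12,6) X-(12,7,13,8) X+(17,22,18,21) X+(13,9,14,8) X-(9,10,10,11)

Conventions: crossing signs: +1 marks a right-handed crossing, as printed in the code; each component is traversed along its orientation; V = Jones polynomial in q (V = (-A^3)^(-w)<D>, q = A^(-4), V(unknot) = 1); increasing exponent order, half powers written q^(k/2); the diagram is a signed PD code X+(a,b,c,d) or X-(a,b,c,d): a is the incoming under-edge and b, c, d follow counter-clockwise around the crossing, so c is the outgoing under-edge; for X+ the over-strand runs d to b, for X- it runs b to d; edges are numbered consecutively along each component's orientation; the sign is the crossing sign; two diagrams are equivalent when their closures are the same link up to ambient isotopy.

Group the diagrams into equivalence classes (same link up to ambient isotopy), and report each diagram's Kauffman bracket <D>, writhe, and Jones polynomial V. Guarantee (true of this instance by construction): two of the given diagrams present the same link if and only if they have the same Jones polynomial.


classes: {D1} | {D2, D3} | {D4}
V(D1) = -q^(-5/2) - q^(-1/2)  [11 crossings, <D> = A^-1 + A^7, w = -1]
D2 (bracket A^-3 - A + 2A^5 - A^9 + 2A^13 - A^17; 9 crossings at w = +1): V = q^(-7/2) - 2q^(-5/2) + q^(-3/2) - 2q^(-1/2) + q^(1/2) - q^(3/2)
V(D3) = q^(-7/2) - 2q^(-5/2) + q^(-3/2) - 2q^(-1/2) + q^(1/2) - q^(3/2)  [11 crossings, <D> = A^-15 - A^-11 + 2A^-7 - A^-3 + 2A - A^5, w = -3]
V(D4) = -q^(1/2) - q^(3/2) - q^(5/2) + q^(9/2)  [11 crossings, <D> = -A^-9 + A^-1 + A^3 + A^7, w = +3]
note: V(q) takes 3 values over 4 diagrams, fixing the grouping


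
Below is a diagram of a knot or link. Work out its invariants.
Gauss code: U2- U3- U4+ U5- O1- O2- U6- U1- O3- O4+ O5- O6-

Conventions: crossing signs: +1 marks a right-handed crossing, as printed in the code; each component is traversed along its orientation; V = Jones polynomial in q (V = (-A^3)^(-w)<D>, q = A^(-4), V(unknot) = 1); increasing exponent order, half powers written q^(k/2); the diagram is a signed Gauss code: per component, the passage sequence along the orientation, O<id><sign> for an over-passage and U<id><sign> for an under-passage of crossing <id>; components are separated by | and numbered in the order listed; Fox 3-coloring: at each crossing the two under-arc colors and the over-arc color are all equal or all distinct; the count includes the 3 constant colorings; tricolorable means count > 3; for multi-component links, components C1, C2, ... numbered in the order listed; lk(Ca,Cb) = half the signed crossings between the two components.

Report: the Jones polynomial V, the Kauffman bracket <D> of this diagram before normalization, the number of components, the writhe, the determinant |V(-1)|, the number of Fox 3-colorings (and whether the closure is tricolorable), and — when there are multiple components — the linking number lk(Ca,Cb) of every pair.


Jones polynomial: V(q) = -q^-4 + q^-3 + q^-1
<D> = A^-8 + 1 - A^4; writhe -4
components 1, writhe -4 (6 crossings)
3-colorings: 9 of 3^6, det 3 — tricolorable
note: V spans 3 powers of q: at least 3 crossings in any diagram


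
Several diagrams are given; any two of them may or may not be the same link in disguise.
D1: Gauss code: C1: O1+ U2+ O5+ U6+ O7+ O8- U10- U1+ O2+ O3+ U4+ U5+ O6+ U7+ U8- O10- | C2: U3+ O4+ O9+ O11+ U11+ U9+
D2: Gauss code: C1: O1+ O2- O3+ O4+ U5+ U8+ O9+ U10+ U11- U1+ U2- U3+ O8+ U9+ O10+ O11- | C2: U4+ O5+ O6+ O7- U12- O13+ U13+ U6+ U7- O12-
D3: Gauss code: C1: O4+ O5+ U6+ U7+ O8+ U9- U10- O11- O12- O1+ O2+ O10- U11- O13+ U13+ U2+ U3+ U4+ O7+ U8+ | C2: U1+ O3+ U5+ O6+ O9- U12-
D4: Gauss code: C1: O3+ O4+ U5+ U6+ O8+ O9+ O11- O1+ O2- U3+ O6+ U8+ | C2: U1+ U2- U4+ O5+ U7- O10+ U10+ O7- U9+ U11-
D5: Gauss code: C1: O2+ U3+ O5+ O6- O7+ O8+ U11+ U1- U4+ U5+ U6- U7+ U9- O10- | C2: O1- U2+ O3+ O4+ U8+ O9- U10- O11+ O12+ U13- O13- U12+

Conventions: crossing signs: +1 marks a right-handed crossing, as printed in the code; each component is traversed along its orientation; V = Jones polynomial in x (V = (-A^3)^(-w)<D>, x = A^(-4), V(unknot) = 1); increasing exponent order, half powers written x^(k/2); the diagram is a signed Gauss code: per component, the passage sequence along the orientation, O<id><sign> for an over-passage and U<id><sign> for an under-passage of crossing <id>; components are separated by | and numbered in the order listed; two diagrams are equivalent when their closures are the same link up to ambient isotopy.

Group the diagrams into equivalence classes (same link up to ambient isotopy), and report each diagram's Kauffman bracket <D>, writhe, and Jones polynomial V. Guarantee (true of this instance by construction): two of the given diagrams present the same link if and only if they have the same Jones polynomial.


classes: {D1, D2, D3, D4} | {D5}
V(D1) = -x^(3/2) - 2x^(7/2) + x^(9/2) - x^(11/2) + x^(13/2)  [11 crossings, <D> = -A^-5 + A^-1 - A^3 + 2A^7 + A^15, w = +7]
V(D2) = -x^(3/2) - 2x^(7/2) + x^(9/2) - x^(11/2) + x^(13/2)  (w +5, c 13, <D> = -A^-11 + A^-7 - A^-3 + 2A + A^9)
D3 (bracket -A^-11 + A^-7 - A^-3 + 2A + A^9; 13 crossings at w = +5): V = -x^(3/2) - 2x^(7/2) + x^(9/2) - x^(11/2) + x^(13/2)
V(D4) = -x^(3/2) - 2x^(7/2) + x^(9/2) - x^(11/2) + x^(13/2)  [11 crossings, <D> = -A^-11 + A^-7 - A^-3 + 2A + A^9, w = +5]
V(D5) = -x^(1/2) - x^(5/2)  [13 crossings, <D> = A^-1 + A^7, w = +3]
insight: 2 classes among 5 diagrams; unequal V(x) rules out equality


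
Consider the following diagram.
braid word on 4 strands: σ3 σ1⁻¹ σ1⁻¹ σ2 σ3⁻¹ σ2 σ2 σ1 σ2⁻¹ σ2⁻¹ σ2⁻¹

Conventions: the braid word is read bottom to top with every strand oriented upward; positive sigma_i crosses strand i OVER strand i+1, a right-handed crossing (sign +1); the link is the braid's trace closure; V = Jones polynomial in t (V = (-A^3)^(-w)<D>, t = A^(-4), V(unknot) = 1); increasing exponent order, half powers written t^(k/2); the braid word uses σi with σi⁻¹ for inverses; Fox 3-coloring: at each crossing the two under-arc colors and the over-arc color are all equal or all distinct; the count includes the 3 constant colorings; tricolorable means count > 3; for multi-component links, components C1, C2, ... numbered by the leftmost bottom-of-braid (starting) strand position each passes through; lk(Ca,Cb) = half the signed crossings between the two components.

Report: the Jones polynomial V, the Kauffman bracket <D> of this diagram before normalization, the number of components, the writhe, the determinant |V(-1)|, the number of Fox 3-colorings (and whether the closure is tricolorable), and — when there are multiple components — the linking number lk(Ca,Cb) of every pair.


Jones polynomial: V(t) = t^-5 - 2t^-4 + 2t^-3 - 2t^-2 + 2t^-1 - 1 + t
<D> = -A^-7 + A^-3 - 2A + 2A^5 - 2A^9 + 2A^13 - A^17; writhe -1
components 1, writhe -1 (11 crossings)
3-colorings: 3 of 3^11, det 11 — not tricolorable
note: w = -1 (over 11 crossings) is diagram-only; (-A^3)^(1) removes it from V


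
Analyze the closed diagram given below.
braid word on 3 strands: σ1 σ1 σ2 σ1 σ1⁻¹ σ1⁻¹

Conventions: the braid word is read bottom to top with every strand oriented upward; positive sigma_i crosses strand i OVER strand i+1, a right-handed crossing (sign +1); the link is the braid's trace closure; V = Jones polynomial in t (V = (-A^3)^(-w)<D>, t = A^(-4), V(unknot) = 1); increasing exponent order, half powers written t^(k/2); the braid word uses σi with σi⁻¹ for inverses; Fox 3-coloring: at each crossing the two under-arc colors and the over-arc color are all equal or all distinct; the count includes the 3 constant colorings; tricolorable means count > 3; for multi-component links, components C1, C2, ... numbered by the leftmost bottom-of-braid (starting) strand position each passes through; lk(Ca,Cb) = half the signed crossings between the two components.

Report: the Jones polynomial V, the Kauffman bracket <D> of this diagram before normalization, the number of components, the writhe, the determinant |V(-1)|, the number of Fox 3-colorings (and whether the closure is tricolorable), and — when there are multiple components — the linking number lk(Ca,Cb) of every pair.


V = 1
<D> = A^6 (w = +2)
1 component over 6 crossings, w = +2
3 Fox colorings among 3^6, |V(-1)| = 1: not tricolorable
why: free reduction leaves σ1 σ1 σ2 σ1⁻¹ of the original 6 letters


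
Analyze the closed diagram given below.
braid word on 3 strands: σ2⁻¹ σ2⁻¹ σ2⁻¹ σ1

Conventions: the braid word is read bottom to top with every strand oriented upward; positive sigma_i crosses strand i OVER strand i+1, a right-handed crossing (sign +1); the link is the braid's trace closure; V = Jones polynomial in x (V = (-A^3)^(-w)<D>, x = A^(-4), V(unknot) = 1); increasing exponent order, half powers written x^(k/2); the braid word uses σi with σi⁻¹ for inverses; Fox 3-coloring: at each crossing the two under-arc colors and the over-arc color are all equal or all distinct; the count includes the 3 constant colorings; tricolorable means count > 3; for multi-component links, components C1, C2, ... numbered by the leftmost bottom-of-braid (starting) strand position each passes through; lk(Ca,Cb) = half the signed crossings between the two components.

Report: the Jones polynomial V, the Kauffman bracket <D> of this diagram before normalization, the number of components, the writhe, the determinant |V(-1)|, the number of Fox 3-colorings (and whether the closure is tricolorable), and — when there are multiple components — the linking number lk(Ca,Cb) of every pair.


V(x) = -x^-4 + x^-3 + x^-1
bracket: A^-2 + A^6 - A^10, w = -2
1 component, writhe -2, over 4 crossings
det 3, colorings 9 of 3^4 — tricolorable
observation: w = -2 shifts under R1 moves; the (-A^3)^(2) factor cancels that in V


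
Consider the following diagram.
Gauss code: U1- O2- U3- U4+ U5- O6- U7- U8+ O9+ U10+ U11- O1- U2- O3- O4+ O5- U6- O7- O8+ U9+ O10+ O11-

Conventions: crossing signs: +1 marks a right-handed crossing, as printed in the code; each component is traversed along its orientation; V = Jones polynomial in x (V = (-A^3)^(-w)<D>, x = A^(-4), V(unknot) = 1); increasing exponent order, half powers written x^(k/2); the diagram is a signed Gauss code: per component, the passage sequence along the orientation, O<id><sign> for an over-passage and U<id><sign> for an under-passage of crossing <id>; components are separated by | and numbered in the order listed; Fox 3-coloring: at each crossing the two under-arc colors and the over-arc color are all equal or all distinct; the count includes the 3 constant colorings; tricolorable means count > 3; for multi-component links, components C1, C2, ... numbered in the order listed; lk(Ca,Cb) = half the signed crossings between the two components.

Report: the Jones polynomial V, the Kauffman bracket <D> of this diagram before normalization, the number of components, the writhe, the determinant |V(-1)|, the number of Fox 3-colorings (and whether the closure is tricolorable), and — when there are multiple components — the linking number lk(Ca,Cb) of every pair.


V = -x^-4 + x^-3 + x^-1
<D> = -A^-5 - A^3 + A^7 (w = -3)
1 component over 11 crossings, w = -3
9 Fox colorings among 3^11, |V(-1)| = 3: tricolorable
why: det 3 = |V(-1)|; divisible by 3, so tricolorable


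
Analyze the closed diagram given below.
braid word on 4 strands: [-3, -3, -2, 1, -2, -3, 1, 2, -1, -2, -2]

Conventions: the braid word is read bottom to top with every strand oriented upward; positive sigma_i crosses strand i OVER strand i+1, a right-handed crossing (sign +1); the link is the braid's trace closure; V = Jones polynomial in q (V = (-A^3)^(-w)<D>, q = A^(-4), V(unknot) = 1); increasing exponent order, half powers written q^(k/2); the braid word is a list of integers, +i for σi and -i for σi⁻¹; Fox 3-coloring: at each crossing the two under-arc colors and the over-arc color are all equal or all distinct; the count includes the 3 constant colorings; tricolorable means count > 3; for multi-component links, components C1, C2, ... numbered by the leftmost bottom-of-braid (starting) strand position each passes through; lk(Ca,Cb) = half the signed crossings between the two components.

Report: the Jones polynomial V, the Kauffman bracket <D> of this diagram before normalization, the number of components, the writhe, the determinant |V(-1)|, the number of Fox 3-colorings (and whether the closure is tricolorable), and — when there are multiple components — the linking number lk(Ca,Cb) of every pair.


V(q) = -q^-7 + 2q^-6 - q^-5 + 3q^-4 - q^-3 + 2q^-2 - q^-1 + 1
bracket: -A^-15 + A^-11 - 2A^-7 + A^-3 - 3A + A^5 - 2A^9 + A^13, w = -5
3 components, writhe -5, over 11 crossings
lk(C1,C2) = -1
linking number lk(C1,C3) = 0
lk(C2,C3): -1
det 12, colorings 9 of 3^11 — tricolorable
observation: w = -5 shifts under R1 moves; the (-A^3)^(5) factor cancels that in V


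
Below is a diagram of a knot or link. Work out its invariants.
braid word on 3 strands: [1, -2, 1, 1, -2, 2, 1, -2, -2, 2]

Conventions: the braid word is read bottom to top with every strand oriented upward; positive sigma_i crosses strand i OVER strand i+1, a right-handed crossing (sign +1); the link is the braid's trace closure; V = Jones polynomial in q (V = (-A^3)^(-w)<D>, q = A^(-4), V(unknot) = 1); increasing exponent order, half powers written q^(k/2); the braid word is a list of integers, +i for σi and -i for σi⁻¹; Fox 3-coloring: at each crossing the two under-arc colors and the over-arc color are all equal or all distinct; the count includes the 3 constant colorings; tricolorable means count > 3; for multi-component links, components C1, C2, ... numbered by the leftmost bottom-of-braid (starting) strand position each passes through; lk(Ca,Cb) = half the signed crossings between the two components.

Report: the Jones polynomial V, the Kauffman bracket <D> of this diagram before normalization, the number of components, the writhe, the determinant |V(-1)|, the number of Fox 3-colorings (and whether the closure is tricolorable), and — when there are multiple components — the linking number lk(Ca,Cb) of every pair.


V(q) = q^-1 - 1 + 2q - 2q^2 + 2q^3 - 2q^4 + q^5
bracket: A^-14 - 2A^-10 + 2A^-6 - 2A^-2 + 2A^2 - A^6 + A^10, w = +2
1 component, writhe +2, over 10 crossings
det 11, colorings 3 of 3^10 — not tricolorable
observation: free reduction leaves σ1 σ2⁻¹ σ1 σ1 σ1 σ2⁻¹ of the original 10 letters


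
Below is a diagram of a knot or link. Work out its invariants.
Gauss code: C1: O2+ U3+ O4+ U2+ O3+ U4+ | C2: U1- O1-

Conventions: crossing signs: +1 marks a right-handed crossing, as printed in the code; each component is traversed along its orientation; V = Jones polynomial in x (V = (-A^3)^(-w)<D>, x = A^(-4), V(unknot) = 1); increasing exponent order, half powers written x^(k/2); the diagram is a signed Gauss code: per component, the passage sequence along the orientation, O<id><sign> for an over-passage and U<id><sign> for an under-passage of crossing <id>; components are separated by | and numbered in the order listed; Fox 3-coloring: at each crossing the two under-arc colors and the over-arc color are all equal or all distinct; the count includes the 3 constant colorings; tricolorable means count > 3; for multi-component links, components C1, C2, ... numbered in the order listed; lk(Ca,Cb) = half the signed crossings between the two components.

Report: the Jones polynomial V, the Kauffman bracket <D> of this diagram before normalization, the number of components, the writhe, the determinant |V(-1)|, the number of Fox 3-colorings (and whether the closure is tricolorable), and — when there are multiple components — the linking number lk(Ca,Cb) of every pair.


V(x) = -x^(1/2) - x^(3/2) - x^(5/2) + x^(9/2)
bracket: A^-12 - A^-4 - 1 - A^4, w = +2
2 components, writhe +2, over 4 crossings
lk(C1,C2) = 0
det 0, colorings 27 of 3^4 — tricolorable
observation: det 0 = |V(-1)|; divisible by 3, so tricolorable


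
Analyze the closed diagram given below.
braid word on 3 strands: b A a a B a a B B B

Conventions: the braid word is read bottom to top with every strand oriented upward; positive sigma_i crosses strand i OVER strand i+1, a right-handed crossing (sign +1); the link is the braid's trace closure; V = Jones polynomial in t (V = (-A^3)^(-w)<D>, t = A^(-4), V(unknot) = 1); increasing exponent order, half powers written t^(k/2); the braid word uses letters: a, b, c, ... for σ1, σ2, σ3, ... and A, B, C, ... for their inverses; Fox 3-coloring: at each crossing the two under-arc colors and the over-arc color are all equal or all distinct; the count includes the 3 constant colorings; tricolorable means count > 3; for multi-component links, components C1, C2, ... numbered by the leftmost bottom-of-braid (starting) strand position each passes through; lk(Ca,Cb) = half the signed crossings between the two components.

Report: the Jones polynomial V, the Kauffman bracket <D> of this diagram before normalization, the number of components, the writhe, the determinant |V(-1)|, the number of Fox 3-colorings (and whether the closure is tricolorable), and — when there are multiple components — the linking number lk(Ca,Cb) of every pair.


V(t) = -t^-3 + 2t^-2 - 2t^-1 + 3 - 2t + 2t^2 - t^3
bracket: -A^-12 + 2A^-8 - 2A^-4 + 3 - 2A^4 + 2A^8 - A^12, w = 0
1 component, writhe 0, over 10 crossings
det 13, colorings 3 of 3^10 — not tricolorable
observation: inverse pairs cancel, leaving σ2 σ1 σ2⁻¹ σ1 σ1 σ2⁻¹ σ2⁻¹ σ2⁻¹
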